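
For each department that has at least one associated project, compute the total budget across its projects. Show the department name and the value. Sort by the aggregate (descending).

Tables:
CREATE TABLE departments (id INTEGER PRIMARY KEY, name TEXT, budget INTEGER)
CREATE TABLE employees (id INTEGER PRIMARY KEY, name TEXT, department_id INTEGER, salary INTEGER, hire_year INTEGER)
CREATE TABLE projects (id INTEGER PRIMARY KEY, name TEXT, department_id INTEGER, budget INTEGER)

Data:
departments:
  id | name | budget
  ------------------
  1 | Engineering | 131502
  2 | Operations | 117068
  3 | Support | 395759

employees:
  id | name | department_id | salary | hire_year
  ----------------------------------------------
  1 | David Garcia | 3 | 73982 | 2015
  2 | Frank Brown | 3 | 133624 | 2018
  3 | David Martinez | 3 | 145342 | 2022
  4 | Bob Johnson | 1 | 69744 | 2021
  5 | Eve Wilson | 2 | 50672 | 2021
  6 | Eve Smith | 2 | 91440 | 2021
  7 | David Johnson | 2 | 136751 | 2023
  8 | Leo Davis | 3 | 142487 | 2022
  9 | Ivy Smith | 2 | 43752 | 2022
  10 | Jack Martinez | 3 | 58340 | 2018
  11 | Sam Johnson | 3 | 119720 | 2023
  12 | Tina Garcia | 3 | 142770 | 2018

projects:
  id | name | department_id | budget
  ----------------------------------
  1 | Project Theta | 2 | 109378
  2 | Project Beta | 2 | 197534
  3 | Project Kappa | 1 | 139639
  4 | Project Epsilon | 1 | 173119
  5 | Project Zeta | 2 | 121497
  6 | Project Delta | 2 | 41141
SELECT p.name, SUM(c.budget) AS sum_budget FROM projects c JOIN departments p ON c.department_id = p.id GROUP BY p.id, p.name ORDER BY sum_budget DESC

Execution result:
name | sum_budget
Operations | 469550
Engineering | 312758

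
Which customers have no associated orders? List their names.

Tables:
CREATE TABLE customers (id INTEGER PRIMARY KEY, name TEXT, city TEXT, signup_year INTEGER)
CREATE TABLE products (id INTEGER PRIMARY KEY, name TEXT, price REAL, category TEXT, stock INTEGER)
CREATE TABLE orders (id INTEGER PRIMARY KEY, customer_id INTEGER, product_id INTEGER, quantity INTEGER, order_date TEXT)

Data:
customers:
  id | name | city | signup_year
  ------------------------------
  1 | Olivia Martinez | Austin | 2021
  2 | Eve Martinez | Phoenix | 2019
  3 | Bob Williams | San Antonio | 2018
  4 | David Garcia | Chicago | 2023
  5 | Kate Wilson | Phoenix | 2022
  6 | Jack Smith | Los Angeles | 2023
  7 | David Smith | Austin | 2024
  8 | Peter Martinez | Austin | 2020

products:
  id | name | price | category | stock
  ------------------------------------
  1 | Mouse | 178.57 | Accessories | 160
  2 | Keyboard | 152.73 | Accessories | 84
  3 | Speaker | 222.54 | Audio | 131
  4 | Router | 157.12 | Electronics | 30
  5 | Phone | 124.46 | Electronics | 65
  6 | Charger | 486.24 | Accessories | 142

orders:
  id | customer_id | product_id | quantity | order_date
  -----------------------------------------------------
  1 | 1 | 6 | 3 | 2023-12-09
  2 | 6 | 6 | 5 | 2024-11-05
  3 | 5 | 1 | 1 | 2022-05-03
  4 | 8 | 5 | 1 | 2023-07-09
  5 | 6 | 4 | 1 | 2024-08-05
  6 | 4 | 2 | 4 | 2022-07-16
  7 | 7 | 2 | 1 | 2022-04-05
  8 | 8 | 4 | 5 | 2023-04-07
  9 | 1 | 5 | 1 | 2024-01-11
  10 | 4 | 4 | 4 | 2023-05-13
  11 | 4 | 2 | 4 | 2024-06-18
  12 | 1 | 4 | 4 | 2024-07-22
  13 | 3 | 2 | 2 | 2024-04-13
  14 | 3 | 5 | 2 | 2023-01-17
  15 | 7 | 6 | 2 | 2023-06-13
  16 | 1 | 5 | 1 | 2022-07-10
SELECT p.name FROM customers p LEFT JOIN orders c ON c.customer_id = p.id WHERE c.id IS NULL

Execution result:
Eve Martinez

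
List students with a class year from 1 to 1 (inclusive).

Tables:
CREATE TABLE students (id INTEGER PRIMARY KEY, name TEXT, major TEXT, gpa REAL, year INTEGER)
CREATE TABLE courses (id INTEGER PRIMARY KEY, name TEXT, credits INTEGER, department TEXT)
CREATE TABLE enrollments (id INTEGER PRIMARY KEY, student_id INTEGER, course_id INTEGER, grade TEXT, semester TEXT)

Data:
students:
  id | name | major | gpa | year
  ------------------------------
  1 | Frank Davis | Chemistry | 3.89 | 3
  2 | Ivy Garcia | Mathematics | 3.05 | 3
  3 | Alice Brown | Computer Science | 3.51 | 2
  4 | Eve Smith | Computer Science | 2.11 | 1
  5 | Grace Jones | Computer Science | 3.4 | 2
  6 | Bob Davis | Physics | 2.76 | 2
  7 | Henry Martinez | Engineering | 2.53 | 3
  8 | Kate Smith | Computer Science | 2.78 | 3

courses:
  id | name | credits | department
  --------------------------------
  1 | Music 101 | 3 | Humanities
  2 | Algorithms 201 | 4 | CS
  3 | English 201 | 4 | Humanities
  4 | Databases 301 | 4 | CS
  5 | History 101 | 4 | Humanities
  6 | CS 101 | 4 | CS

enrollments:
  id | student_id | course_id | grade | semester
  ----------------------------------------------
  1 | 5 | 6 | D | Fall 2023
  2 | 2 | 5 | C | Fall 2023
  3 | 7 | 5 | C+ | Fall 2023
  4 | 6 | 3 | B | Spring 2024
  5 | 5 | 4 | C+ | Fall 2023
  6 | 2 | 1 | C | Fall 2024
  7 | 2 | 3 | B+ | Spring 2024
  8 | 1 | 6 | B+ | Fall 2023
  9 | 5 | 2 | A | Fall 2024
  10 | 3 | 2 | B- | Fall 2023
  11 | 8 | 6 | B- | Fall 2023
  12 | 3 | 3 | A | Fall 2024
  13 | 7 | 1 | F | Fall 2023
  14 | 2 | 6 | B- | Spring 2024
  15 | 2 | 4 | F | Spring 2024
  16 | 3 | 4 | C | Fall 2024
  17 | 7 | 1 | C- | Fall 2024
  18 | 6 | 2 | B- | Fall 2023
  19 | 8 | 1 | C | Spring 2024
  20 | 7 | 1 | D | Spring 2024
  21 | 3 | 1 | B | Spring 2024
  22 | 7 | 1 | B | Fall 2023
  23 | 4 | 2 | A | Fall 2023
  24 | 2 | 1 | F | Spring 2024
SELECT name, year FROM students WHERE year BETWEEN 1 AND 1

Execution result:
name | year
Eve Smith | 1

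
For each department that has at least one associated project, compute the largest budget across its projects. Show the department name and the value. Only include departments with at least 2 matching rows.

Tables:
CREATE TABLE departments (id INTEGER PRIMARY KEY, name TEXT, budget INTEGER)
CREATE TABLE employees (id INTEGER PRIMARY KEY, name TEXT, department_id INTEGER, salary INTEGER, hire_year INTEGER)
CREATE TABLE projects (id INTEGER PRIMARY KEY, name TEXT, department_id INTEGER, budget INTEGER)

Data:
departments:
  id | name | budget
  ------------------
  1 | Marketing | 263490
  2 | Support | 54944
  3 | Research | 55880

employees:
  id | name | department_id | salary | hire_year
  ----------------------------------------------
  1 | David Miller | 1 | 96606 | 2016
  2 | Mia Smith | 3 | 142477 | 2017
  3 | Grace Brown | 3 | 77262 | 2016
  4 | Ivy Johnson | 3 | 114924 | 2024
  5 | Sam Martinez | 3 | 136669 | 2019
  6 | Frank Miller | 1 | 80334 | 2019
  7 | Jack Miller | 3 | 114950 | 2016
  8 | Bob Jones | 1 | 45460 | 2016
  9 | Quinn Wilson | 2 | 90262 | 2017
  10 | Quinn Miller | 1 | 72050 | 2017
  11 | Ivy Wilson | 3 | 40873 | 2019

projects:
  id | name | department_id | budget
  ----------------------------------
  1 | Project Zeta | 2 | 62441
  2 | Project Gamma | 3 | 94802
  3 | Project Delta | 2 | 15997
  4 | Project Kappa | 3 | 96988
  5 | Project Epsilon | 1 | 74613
SELECT p.name, MAX(c.budget) AS max_budget FROM projects c JOIN departments p ON c.department_id = p.id GROUP BY p.id, p.name HAVING COUNT(*) >= 2

Execution result:
name | max_budget
Support | 62441
Research | 96988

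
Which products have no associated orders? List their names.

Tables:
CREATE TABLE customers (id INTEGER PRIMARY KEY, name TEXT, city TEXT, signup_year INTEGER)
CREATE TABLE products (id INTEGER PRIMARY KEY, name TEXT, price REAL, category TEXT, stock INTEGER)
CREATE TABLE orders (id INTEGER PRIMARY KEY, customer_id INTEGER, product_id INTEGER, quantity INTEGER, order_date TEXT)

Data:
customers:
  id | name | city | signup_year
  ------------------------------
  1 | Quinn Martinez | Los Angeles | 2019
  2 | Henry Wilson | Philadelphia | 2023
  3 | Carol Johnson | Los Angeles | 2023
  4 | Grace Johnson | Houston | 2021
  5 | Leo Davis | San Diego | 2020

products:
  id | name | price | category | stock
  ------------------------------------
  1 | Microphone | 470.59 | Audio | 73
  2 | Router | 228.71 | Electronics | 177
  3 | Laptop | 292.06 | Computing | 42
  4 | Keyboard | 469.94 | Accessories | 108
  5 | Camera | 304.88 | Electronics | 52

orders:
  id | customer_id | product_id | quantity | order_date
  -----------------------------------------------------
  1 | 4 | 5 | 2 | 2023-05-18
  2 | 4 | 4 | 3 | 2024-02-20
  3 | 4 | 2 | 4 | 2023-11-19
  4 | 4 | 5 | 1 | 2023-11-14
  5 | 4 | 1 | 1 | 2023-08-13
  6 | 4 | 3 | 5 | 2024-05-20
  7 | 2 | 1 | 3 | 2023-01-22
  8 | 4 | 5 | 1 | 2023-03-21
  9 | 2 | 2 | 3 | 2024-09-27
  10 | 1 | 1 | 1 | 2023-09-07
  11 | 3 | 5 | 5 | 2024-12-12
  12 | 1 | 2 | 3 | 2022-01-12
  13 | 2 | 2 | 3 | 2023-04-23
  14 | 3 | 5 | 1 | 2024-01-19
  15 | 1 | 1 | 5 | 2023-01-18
SELECT p.name FROM products p LEFT JOIN orders c ON c.product_id = p.id WHERE c.id IS NULL

Execution result:
(no rows)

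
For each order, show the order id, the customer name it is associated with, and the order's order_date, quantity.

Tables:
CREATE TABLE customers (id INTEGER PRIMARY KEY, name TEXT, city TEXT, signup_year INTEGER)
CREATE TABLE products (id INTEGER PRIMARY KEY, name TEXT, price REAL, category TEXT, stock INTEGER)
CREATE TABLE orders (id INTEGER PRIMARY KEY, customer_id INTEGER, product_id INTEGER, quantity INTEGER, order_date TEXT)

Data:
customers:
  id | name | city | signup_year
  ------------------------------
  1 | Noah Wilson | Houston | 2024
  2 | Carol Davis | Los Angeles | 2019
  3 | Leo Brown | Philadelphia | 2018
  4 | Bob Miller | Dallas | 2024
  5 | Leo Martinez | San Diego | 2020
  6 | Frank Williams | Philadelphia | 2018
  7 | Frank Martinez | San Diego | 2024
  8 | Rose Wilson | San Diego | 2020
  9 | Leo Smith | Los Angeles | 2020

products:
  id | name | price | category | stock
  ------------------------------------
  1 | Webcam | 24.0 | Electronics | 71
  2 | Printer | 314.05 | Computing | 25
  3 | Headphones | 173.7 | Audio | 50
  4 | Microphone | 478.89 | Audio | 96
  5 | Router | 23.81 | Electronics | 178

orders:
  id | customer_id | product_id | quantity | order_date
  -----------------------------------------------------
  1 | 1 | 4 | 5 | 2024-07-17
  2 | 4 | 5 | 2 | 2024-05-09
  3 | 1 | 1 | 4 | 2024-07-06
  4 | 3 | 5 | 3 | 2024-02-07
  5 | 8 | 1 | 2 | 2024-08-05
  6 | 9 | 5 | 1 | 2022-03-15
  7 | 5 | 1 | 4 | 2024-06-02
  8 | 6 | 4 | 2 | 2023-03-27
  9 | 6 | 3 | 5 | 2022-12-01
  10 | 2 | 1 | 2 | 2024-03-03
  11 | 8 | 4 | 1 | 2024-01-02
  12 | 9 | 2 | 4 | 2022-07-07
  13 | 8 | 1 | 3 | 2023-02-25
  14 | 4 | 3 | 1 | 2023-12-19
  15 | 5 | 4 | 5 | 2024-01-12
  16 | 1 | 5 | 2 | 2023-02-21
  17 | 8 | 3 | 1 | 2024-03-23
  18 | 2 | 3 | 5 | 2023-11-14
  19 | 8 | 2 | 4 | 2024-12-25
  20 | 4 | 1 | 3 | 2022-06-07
SELECT c.id, p.name AS customer, c.order_date, c.quantity FROM orders c JOIN customers p ON c.customer_id = p.id

Execution result:
id | customer | order_date | quantity
1 | Noah Wilson | 2024-07-17 | 5
2 | Bob Miller | 2024-05-09 | 2
3 | Noah Wilson | 2024-07-06 | 4
4 | Leo Brown | 2024-02-07 | 3
5 | Rose Wilson | 2024-08-05 | 2
6 | Leo Smith | 2022-03-15 | 1
7 | Leo Martinez | 2024-06-02 | 4
8 | Frank Williams | 2023-03-27 | 2
9 | Frank Williams | 2022-12-01 | 5
10 | Carol Davis | 2024-03-03 | 2
11 | Rose Wilson | 2024-01-02 | 1
12 | Leo Smith | 2022-07-07 | 4
13 | Rose Wilson | 2023-02-25 | 3
14 | Bob Miller | 2023-12-19 | 1
15 | Leo Martinez | 2024-01-12 | 5
16 | Noah Wilson | 2023-02-21 | 2
17 | Rose Wilson | 2024-03-23 | 1
18 | Carol Davis | 2023-11-14 | 5
19 | Rose Wilson | 2024-12-25 | 4
20 | Bob Miller | 2022-06-07 | 3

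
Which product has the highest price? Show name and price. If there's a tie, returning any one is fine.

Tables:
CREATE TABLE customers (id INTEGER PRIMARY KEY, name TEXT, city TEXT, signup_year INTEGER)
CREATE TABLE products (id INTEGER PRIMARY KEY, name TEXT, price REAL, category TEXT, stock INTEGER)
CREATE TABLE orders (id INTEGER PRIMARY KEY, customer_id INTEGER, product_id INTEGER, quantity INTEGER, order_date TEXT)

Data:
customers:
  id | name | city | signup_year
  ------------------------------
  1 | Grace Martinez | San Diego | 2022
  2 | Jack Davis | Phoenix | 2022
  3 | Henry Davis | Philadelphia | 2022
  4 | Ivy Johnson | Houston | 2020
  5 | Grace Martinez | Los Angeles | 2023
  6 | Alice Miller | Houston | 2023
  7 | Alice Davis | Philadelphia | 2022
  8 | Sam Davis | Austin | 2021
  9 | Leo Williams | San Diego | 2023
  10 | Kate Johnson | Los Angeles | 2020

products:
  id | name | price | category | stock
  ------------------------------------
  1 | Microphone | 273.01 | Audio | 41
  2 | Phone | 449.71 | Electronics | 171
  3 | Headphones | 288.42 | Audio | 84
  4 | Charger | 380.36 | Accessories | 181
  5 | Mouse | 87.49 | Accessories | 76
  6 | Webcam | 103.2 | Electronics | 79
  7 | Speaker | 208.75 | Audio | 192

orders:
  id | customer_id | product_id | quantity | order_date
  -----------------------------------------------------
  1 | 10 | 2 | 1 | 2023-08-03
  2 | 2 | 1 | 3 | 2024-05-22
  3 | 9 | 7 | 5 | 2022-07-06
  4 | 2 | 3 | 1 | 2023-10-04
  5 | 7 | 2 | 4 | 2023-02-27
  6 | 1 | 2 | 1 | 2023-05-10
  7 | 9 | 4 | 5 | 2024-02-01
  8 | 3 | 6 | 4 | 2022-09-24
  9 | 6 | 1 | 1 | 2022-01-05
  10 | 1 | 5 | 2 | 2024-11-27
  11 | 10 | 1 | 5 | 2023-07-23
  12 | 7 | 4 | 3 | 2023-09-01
SELECT name, price FROM products ORDER BY price DESC LIMIT 1

Execution result:
name | price
Phone | 449.71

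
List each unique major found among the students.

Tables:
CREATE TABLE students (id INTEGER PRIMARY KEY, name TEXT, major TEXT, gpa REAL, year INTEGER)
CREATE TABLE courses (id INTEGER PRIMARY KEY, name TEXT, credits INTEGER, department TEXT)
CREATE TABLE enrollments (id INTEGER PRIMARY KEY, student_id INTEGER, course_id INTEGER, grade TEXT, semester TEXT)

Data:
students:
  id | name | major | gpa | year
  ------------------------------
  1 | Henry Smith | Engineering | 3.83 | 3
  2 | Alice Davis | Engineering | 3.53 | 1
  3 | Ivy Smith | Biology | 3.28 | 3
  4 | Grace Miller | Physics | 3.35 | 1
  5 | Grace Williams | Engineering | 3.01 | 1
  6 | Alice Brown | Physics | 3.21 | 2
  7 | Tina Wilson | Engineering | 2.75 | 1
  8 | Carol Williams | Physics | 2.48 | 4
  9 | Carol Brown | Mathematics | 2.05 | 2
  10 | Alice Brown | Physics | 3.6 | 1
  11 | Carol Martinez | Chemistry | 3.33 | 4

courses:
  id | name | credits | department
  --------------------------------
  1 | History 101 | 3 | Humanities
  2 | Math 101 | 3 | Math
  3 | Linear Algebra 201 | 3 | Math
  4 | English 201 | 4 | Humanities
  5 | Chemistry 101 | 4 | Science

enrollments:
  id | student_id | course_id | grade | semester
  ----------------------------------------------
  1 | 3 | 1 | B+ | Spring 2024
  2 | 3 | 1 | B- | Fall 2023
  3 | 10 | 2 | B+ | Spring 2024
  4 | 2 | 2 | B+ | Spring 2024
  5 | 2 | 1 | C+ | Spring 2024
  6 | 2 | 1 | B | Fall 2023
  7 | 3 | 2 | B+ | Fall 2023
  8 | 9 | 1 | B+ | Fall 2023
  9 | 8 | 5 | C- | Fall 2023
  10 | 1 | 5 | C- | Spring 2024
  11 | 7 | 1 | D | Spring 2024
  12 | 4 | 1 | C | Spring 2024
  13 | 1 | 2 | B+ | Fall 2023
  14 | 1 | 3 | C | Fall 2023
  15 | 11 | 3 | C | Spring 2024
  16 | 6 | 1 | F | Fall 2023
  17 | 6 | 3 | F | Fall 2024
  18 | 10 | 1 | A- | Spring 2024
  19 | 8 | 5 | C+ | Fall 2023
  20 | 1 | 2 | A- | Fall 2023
SELECT DISTINCT major FROM students

Execution result:
major
Engineering
Biology
Physics
Mathematics
Chemistry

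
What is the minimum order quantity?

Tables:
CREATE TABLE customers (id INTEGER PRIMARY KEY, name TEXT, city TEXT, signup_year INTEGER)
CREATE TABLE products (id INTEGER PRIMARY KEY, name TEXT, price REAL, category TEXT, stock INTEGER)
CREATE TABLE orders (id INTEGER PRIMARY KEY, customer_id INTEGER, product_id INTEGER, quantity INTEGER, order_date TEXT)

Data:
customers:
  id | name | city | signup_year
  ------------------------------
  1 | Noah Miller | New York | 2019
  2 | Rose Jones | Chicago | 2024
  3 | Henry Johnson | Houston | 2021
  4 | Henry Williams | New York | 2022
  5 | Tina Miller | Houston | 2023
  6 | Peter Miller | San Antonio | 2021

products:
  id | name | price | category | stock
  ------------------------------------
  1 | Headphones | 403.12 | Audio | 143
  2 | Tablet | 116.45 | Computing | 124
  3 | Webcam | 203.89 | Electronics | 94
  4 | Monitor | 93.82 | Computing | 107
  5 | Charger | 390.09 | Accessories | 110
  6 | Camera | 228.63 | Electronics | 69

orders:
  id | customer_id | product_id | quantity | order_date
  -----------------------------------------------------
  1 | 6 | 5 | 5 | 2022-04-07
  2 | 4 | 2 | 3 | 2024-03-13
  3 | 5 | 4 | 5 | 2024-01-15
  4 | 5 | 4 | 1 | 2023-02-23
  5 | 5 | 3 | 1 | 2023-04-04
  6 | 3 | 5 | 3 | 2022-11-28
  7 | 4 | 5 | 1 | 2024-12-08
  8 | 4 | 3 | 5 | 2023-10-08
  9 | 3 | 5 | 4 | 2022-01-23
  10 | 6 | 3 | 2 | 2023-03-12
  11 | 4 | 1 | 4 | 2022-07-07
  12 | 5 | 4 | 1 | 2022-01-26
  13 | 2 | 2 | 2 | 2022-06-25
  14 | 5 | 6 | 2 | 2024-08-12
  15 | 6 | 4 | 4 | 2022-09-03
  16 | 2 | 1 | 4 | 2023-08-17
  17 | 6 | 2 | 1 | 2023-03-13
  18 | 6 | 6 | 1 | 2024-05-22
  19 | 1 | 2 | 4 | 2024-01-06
SELECT MIN(quantity) FROM orders

Execution result:
1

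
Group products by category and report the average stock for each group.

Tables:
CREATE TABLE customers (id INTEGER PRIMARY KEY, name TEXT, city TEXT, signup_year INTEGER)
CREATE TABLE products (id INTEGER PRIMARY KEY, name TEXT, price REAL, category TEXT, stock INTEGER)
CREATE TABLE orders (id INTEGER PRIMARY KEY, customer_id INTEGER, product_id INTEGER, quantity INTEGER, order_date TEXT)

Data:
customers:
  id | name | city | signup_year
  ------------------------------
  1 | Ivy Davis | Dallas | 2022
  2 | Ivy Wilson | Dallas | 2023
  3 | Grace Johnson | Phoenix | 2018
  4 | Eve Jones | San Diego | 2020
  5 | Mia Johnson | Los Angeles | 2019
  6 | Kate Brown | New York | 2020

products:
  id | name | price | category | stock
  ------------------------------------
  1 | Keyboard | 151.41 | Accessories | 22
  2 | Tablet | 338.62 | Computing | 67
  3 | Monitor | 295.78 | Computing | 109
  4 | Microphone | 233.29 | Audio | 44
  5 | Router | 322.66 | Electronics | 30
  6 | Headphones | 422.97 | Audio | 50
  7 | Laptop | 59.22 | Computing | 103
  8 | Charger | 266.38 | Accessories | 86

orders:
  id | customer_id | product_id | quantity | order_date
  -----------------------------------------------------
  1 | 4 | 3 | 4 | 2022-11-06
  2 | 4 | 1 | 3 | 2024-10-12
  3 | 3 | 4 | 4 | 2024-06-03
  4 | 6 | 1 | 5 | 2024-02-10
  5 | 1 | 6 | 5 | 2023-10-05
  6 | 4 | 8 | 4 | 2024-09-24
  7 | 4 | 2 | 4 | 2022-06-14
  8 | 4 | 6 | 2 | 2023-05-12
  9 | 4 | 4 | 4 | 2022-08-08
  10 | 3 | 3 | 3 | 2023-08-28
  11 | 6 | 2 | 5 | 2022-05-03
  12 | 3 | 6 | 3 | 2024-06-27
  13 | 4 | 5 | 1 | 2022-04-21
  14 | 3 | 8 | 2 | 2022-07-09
SELECT category, AVG(stock) AS avg_stock FROM products GROUP BY category

Execution result:
category | avg_stock
Accessories | 54.00
Audio | 47.00
Computing | 93.00
Electronics | 30.00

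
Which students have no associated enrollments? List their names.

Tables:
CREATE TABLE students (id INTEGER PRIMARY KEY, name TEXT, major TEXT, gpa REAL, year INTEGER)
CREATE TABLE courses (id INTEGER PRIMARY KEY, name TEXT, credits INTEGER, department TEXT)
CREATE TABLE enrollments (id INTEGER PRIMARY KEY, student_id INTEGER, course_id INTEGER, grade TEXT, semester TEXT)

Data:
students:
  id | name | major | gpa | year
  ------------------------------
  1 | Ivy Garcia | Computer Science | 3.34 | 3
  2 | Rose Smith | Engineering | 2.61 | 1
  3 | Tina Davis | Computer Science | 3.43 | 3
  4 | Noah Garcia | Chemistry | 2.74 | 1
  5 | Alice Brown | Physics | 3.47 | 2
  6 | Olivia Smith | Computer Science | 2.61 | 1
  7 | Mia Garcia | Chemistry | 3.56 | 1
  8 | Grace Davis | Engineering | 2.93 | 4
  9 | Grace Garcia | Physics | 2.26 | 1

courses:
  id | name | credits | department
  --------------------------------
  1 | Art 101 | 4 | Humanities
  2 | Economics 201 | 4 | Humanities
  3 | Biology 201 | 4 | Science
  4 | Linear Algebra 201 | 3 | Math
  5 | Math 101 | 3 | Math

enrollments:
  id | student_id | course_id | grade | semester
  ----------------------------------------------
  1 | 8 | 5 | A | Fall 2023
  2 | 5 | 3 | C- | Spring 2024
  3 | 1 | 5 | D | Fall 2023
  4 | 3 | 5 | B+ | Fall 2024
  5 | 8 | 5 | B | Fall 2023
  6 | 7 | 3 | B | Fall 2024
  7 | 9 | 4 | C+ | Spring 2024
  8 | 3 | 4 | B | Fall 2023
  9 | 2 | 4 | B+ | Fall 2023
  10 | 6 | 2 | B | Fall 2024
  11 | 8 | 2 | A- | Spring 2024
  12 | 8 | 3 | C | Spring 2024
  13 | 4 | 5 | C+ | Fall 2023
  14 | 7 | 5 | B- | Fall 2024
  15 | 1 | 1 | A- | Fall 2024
SELECT p.name FROM students p LEFT JOIN enrollments c ON c.student_id = p.id WHERE c.id IS NULL

Execution result:
(no rows)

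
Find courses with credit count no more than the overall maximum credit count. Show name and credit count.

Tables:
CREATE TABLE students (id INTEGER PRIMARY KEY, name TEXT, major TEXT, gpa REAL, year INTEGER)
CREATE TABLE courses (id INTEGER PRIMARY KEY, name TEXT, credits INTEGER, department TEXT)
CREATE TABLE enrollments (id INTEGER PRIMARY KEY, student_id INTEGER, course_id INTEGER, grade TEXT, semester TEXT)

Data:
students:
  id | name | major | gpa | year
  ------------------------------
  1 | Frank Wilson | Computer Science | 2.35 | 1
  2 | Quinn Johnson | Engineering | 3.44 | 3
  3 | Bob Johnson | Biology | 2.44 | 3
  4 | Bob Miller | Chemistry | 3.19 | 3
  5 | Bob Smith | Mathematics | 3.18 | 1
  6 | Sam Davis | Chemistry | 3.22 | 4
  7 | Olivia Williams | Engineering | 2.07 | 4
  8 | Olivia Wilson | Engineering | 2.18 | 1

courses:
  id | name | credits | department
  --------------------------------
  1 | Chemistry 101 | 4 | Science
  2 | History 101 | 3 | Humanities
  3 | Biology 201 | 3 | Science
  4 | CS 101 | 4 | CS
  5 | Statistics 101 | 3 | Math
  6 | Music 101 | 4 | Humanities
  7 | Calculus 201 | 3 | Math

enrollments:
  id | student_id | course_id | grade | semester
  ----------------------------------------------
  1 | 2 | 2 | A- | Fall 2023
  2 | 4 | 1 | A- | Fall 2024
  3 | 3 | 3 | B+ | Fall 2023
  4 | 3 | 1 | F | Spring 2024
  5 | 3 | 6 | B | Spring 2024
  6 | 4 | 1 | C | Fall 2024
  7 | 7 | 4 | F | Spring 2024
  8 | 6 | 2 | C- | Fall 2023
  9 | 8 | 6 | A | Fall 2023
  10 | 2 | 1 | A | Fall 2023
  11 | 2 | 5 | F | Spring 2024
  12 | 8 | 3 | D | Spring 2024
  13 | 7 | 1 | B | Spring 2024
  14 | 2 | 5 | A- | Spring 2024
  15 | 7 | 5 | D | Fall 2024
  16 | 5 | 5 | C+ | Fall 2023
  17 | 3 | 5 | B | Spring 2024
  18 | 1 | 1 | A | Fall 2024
SELECT name, credits FROM courses WHERE credits <= (SELECT MAX(credits) FROM courses)

Execution result:
name | credits
Chemistry 101 | 4
History 101 | 3
Biology 201 | 3
CS 101 | 4
Statistics 101 | 3
Music 101 | 4
Calculus 201 | 3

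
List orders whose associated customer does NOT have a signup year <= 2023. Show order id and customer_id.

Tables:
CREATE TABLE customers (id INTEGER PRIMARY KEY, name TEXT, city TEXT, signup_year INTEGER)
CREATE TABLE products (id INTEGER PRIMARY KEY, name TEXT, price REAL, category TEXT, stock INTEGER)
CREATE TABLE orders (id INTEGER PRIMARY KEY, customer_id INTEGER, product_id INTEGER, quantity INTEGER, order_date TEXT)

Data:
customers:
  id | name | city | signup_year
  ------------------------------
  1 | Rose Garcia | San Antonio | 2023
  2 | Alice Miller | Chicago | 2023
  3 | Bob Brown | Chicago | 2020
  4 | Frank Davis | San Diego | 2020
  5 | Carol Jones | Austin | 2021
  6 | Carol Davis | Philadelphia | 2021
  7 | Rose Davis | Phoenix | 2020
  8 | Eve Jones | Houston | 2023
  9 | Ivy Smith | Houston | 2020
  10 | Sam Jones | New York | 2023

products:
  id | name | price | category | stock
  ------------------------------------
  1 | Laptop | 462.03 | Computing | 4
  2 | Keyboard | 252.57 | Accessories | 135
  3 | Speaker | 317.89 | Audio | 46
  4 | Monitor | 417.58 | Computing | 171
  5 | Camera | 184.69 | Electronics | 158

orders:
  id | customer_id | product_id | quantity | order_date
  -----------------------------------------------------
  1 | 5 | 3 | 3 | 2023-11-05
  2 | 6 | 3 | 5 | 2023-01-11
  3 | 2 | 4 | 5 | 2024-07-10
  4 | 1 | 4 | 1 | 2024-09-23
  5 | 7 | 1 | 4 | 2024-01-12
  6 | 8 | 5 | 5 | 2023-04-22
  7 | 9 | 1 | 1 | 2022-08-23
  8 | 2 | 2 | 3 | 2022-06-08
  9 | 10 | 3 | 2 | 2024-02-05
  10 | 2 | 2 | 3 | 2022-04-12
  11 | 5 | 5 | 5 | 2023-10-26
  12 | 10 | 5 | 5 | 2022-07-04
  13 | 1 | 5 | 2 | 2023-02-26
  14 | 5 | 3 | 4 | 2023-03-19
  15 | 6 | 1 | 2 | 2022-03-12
SELECT id, customer_id FROM orders WHERE customer_id NOT IN (SELECT id FROM customers WHERE signup_year <= 2023)

Execution result:
(no rows)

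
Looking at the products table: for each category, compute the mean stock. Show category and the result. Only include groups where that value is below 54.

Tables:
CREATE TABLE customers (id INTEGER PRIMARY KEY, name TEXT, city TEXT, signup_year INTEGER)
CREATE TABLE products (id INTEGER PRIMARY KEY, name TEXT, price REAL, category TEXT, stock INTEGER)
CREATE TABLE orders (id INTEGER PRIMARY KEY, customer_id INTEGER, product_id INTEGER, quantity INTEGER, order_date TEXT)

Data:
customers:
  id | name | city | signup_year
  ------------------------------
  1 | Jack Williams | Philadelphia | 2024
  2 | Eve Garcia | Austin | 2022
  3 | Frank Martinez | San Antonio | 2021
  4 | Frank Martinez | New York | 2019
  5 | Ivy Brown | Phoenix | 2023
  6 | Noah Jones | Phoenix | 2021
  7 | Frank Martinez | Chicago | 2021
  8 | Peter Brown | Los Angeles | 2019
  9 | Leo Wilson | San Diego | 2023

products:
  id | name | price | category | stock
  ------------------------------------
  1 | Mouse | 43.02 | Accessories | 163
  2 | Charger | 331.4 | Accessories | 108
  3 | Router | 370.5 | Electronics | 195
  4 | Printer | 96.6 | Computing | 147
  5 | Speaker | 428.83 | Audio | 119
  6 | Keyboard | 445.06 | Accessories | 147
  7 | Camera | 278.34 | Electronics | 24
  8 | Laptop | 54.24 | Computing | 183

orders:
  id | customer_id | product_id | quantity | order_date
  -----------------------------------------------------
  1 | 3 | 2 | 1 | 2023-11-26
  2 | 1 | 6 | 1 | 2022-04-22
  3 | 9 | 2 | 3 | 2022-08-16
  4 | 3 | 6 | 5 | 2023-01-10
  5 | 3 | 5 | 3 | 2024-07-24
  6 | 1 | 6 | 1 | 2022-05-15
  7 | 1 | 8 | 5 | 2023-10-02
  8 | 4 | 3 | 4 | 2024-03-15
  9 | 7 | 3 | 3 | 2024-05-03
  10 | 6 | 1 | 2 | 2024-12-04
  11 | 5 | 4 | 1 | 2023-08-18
SELECT category, AVG(stock) AS avg_stock FROM products GROUP BY category HAVING AVG(stock) < 54

Execution result:
(no rows)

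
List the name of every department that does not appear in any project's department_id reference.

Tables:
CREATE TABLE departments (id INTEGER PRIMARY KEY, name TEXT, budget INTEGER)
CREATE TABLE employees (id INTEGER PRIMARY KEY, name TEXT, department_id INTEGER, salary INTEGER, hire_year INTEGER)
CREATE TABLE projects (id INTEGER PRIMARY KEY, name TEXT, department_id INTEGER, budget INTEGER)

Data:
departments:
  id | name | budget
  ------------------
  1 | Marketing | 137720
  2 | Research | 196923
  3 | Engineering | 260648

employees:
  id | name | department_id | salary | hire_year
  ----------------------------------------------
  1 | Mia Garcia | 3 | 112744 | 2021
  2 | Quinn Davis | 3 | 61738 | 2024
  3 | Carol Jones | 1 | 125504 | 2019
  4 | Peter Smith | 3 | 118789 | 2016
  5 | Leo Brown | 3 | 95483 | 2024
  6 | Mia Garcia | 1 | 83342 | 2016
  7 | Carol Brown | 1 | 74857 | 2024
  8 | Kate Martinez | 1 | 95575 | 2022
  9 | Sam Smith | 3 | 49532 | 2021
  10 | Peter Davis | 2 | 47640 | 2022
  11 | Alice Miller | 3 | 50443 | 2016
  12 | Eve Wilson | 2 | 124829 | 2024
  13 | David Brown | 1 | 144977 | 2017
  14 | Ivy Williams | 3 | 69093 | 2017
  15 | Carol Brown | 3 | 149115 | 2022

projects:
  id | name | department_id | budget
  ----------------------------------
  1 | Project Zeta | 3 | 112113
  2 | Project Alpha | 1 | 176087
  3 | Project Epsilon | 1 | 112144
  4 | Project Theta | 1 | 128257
SELECT p.name FROM departments p LEFT JOIN projects c ON c.department_id = p.id WHERE c.id IS NULL

Execution result:
Research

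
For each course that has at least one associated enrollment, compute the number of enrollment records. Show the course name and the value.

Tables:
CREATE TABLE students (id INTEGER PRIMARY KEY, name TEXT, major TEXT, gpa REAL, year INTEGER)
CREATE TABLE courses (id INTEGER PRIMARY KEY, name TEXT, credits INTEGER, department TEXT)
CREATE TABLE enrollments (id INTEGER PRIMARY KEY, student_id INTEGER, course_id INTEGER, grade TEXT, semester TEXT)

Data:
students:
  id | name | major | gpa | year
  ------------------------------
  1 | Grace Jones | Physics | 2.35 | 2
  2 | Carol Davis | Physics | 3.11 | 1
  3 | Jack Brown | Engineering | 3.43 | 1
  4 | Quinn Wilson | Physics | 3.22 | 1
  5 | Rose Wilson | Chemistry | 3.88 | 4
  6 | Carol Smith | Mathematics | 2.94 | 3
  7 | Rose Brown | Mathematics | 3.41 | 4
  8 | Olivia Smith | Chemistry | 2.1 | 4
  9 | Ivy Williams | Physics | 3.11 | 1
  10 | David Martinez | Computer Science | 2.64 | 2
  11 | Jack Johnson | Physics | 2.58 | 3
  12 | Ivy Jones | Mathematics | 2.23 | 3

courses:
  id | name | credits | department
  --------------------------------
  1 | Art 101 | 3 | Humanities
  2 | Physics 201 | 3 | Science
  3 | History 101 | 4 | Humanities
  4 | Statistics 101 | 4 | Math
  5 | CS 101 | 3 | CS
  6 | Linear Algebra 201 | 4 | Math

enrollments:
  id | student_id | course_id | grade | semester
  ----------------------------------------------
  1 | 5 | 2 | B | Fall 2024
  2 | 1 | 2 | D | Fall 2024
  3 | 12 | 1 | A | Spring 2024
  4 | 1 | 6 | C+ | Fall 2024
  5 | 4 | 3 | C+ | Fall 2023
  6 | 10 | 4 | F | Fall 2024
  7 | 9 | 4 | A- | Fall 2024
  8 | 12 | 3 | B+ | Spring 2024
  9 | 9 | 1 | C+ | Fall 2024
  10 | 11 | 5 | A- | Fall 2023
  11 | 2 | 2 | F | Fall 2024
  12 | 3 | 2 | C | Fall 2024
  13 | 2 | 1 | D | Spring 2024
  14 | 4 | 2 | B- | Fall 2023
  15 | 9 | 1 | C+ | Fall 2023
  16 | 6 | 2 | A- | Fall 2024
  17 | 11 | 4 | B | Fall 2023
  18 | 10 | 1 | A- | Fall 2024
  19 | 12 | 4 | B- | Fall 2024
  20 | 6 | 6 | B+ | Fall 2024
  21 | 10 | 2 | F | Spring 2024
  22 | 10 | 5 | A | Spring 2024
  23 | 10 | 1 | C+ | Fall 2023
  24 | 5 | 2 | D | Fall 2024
SELECT p.name, COUNT(*) AS n FROM enrollments c JOIN courses p ON c.course_id = p.id GROUP BY p.id, p.name

Execution result:
name | n
Art 101 | 6
Physics 201 | 8
History 101 | 2
Statistics 101 | 4
CS 101 | 2
Linear Algebra 201 | 2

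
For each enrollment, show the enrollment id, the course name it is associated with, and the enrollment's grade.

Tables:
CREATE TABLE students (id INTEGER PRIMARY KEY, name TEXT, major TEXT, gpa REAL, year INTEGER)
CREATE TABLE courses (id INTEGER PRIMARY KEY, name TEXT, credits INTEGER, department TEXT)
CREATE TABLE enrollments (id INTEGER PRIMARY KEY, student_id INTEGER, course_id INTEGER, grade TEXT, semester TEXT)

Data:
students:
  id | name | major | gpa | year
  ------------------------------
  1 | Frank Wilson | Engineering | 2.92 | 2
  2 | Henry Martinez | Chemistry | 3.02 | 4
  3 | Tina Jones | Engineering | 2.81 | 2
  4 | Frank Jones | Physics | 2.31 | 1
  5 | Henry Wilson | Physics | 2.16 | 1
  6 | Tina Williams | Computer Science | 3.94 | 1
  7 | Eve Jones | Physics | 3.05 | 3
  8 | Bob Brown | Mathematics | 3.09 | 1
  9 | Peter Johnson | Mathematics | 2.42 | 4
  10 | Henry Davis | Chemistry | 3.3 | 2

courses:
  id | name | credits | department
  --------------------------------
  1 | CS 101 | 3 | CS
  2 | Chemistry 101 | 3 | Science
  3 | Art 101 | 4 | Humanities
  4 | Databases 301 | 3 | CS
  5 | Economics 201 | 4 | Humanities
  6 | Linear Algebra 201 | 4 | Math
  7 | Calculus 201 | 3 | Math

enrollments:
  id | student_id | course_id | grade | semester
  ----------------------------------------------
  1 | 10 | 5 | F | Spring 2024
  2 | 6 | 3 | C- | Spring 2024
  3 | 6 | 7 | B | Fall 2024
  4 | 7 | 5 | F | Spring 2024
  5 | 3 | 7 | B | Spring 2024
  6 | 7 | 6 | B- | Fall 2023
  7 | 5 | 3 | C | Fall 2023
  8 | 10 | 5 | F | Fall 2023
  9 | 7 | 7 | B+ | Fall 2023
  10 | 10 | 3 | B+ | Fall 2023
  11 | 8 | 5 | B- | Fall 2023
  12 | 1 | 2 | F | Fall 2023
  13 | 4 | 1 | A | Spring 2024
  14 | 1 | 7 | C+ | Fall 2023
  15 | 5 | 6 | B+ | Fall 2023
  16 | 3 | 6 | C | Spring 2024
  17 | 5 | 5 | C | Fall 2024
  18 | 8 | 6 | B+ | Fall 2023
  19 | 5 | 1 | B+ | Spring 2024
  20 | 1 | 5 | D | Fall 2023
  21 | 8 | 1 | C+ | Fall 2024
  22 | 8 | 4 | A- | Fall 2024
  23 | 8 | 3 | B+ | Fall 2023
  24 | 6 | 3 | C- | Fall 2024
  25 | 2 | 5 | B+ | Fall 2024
SELECT c.id, p.name AS course, c.grade FROM enrollments c JOIN courses p ON c.course_id = p.id

Execution result:
id | course | grade
1 | Economics 201 | F
2 | Art 101 | C-
3 | Calculus 201 | B
4 | Economics 201 | F
5 | Calculus 201 | B
6 | Linear Algebra 201 | B-
7 | Art 101 | C
8 | Economics 201 | F
9 | Calculus 201 | B+
10 | Art 101 | B+
11 | Economics 201 | B-
12 | Chemistry 101 | F
13 | CS 101 | A
14 | Calculus 201 | C+
15 | Linear Algebra 201 | B+
16 | Linear Algebra 201 | C
17 | Economics 201 | C
18 | Linear Algebra 201 | B+
19 | CS 101 | B+
20 | Economics 201 | D
21 | CS 101 | C+
22 | Databases 301 | A-
23 | Art 101 | B+
24 | Art 101 | C-
25 | Economics 201 | B+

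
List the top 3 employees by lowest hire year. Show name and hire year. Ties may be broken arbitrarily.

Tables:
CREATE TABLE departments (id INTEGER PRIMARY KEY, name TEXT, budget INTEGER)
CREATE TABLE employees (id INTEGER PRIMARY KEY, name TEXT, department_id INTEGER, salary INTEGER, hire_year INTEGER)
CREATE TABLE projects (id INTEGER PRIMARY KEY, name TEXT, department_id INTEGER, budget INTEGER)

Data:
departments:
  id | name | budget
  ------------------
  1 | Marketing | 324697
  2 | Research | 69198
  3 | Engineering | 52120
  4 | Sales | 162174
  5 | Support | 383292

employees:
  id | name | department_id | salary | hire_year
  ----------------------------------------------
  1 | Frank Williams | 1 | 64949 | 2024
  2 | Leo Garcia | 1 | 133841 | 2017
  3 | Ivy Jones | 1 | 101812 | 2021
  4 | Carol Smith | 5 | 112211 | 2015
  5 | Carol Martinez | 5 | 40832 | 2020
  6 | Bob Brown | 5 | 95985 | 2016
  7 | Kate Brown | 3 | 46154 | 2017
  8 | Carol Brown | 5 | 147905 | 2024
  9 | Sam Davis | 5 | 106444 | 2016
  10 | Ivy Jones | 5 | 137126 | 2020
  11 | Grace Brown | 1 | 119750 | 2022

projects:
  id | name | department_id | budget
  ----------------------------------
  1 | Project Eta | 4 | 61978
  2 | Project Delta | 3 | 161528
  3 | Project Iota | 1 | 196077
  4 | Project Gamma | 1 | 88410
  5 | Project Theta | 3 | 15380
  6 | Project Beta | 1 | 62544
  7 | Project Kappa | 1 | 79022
SELECT name, hire_year FROM employees ORDER BY hire_year ASC LIMIT 3

Execution result:
name | hire_year
Carol Smith | 2015
Bob Brown | 2016
Sam Davis | 2016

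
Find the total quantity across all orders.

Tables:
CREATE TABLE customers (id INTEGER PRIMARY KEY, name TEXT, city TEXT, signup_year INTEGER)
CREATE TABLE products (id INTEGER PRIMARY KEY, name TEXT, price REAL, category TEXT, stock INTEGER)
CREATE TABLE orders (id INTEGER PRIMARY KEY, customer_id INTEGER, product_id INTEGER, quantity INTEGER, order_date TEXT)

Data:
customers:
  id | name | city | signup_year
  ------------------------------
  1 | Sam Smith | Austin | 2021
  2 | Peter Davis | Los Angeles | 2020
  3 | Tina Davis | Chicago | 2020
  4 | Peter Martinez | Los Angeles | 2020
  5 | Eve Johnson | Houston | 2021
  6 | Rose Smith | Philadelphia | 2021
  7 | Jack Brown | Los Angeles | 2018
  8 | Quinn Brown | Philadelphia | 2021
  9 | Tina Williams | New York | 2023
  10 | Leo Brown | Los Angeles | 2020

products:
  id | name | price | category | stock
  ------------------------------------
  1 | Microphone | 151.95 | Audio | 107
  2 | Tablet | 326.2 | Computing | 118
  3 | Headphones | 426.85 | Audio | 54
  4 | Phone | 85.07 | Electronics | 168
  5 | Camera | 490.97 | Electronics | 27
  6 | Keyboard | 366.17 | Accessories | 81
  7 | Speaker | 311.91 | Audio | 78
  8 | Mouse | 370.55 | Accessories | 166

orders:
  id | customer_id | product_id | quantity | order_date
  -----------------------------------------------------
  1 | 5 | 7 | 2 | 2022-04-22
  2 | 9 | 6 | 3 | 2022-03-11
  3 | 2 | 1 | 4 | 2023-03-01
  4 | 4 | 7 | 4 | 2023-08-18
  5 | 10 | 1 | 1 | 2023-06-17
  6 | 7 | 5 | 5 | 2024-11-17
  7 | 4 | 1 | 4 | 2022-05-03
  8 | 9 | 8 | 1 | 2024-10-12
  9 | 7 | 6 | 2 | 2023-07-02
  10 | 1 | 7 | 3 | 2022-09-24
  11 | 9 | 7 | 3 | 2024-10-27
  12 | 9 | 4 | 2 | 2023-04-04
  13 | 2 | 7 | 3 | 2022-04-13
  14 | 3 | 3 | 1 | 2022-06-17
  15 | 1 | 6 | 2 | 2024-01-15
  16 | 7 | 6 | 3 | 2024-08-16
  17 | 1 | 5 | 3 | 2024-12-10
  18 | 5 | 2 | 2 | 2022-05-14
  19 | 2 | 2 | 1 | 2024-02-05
SELECT SUM(quantity) FROM orders

Execution result:
49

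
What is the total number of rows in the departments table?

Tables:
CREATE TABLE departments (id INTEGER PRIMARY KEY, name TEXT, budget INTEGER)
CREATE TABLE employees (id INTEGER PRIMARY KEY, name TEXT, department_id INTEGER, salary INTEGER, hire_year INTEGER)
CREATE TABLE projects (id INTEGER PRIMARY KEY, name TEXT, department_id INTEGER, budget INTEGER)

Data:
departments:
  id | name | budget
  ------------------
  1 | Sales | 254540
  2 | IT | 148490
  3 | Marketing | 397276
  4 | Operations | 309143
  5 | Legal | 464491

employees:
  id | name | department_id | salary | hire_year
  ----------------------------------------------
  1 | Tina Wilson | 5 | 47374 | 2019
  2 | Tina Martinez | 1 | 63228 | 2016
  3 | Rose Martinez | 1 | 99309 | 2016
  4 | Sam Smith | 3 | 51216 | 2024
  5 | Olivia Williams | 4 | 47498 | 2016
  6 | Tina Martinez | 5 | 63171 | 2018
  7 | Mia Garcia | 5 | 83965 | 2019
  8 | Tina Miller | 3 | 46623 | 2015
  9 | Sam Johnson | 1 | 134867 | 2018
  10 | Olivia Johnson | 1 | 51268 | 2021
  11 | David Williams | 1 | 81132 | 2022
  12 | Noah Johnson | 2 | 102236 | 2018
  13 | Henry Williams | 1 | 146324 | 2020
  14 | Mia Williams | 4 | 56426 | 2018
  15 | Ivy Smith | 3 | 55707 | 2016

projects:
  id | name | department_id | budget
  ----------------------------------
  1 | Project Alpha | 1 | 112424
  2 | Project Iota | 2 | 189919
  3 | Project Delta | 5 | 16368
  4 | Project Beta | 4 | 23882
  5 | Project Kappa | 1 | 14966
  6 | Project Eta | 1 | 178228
SELECT COUNT(*) FROM departments

Execution result:
5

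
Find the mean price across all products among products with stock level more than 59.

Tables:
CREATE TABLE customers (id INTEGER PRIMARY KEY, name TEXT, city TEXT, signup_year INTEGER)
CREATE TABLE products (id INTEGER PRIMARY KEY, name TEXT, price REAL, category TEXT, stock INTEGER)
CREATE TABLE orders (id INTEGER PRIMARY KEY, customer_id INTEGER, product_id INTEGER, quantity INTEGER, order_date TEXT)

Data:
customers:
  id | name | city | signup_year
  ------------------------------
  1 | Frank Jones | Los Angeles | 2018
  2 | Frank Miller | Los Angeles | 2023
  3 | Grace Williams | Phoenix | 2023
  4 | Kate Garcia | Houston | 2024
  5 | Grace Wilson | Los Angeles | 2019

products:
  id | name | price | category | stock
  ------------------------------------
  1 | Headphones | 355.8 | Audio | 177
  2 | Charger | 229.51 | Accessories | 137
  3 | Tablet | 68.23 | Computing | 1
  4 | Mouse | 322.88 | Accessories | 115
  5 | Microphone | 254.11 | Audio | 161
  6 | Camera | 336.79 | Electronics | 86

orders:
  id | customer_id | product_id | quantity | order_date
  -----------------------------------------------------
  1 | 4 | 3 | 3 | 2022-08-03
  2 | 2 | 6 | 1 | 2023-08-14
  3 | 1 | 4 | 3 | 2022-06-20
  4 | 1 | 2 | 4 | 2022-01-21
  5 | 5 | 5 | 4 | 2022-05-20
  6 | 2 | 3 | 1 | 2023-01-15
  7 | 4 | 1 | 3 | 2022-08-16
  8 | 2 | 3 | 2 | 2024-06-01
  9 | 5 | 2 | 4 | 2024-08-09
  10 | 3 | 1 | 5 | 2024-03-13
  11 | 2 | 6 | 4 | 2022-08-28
SELECT AVG(price) FROM products WHERE stock > 59

Execution result:
299.82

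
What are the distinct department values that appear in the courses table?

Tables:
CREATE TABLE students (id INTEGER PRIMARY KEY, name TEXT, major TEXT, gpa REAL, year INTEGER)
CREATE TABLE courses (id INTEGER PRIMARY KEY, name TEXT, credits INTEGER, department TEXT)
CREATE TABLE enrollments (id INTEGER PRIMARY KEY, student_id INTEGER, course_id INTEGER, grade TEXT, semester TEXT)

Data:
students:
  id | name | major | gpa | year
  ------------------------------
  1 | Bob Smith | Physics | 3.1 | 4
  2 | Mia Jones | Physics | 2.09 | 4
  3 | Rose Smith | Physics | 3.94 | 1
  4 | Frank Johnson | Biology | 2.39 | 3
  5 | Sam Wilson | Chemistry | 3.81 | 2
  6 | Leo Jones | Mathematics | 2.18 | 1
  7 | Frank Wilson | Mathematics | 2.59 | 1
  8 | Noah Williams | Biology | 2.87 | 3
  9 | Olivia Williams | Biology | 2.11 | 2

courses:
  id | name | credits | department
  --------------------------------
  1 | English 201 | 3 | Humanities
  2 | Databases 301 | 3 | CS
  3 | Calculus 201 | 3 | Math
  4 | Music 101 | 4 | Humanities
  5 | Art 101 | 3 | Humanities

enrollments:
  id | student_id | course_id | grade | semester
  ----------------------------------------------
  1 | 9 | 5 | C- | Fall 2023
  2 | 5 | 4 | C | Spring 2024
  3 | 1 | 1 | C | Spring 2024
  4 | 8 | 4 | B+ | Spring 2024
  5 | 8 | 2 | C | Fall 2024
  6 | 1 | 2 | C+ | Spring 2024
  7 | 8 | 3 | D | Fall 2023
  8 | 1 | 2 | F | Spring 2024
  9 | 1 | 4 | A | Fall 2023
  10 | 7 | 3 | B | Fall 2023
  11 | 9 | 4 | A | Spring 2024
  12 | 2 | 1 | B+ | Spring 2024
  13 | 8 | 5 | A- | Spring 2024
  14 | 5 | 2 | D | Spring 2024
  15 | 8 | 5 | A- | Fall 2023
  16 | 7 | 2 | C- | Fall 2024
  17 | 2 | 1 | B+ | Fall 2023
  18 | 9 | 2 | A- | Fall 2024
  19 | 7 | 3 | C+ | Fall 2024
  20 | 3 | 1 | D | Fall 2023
SELECT DISTINCT department FROM courses

Execution result:
department
Humanities
CS
Math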